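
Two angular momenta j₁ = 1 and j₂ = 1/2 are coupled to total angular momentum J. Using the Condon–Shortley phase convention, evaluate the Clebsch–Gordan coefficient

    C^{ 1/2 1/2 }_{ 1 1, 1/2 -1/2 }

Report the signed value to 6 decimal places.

j₁+j₂−J=1  J+j₁−j₂=1  J−j₁+j₂=0  j₁+j₂+J+1=3
(j₁±m₁, j₂±m₂, J±M) = (2,0,0,1,1,0)
P² = 2/3
sum k=0..0:
  [0] +1/1 = 1
S = 1
C² = P²·S² = 2/3 ; C = +0.816497

+√(2/3) ≈ +0.816497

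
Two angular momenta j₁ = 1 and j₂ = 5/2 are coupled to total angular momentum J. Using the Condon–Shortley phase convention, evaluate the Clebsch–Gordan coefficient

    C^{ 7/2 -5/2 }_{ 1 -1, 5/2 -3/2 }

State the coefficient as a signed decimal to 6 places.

triangle: 0!·2!·5!/8! = 240/40320
(j±m)!: 0!·2!·1!·4!·1!·6! = 34560
prefactor² = (2J+1)·Δ·N² = 11520/7
  k=0: +1/(0!·0!·2!·1!·0!·4!) = 1/48
Σ = 1/48  ⇒  CG² = 11520/7·1/48² = 5/7
CG = +√(5/7) = +0.845154

+√(5/7) = +0.845154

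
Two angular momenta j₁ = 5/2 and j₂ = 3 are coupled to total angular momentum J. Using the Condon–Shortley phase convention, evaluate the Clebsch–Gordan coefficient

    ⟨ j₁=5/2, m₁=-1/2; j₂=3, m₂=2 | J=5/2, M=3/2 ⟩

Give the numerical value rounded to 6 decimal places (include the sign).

+0.267261

j₁+j₂−J=3  J+j₁−j₂=2  J−j₁+j₂=3  j₁+j₂+J+1=9
(j₁±m₁, j₂±m₂, J±M) = (2,3,5,1,4,1)
P² = 288/7
sum k=2..3:
  [2] +1/12 = 1/12
  [3] −1/24 = -1/24
S = 1/24
C² = P²·S² = 1/14 ; C = +0.267261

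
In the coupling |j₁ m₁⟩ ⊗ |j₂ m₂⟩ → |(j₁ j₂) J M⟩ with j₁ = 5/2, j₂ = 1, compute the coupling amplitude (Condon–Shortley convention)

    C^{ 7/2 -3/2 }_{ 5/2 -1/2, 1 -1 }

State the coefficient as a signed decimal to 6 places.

+√(10/21) = +0.690066

√[8·0!5!2!/8! · 2!3!0!2!2!5!] = √(1920/7)
  +(−1)^0/∏(0,0,3,0,2,2)! = 1/24  (running 1/24)
⟨..|..⟩ = √(1920/7)·(1/24) = +0.690066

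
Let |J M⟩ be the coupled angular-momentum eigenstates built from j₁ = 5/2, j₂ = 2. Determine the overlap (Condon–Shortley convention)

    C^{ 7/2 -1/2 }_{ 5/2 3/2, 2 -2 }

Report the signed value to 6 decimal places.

+0.450749

√[8·1!4!3!/9! · 4!1!0!4!3!4!] = √(9216/35)
  +(−1)^0/∏(0,1,1,0,3,3)! = 1/36  (running 1/36)
⟨..|..⟩ = √(9216/35)·(1/36) = +0.450749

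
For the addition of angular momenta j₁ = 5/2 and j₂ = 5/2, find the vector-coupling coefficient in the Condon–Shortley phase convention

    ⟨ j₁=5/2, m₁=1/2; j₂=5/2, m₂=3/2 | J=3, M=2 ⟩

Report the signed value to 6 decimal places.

j₁+j₂−J=2  J+j₁−j₂=3  J−j₁+j₂=3  j₁+j₂+J+1=9
(j₁±m₁, j₂±m₂, J±M) = (3,2,4,1,5,1)
P² = 48
sum k=1..2:
  [1] −1/12 = -1/12
  [2] +1/24 = 1/24
S = -1/24
C² = P²·S² = 1/12 ; C = -0.288675

−√(1/12) = -0.288675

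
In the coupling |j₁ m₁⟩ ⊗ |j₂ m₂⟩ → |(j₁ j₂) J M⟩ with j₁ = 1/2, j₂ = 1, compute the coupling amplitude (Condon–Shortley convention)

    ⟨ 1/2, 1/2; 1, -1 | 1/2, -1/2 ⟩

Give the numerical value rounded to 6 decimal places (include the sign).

j₁+j₂−J=1  J+j₁−j₂=0  J−j₁+j₂=1  j₁+j₂+J+1=3
(j₁±m₁, j₂±m₂, J±M) = (1,0,0,2,0,1)
P² = 2/3
sum k=0..0:
  [0] +1/1 = 1
S = 1
C² = P²·S² = 2/3 ; C = +0.816497

+√(2/3) = +0.816497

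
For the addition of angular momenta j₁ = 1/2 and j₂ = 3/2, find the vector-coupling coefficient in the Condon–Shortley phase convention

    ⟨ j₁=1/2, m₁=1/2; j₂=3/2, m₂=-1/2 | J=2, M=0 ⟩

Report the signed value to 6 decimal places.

+√(1/2) = +0.707107

√[5·0!1!3!/5! · 1!0!1!2!2!2!] = √(2)
  +(−1)^0/∏(0,0,0,1,1,2)! = 1/2  (running 1/2)
⟨..|..⟩ = √(2)·(1/2) = +0.707107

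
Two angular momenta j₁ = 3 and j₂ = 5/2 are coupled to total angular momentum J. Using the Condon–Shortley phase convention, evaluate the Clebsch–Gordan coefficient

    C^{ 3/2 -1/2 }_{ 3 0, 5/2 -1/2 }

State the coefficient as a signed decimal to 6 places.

+√(4/35) ≈ +0.338062

√[4·4!2!1!/8! · 3!3!2!3!1!2!] = √(144/35)
  +(−1)^1/∏(1,3,2,1,0,0)! = -1/12  (running -1/12)
  +(−1)^2/∏(2,2,1,0,1,1)! = 1/4  (running 1/6)
⟨..|..⟩ = √(144/35)·(1/6) = +0.338062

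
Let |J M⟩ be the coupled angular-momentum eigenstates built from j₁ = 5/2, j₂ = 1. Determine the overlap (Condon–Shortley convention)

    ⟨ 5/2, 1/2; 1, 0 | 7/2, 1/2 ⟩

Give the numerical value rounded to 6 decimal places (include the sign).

+√(4/7) ≈ +0.755929

triangle: 0!×5!×2!/8! = 240/40320
(j±m)!: 3!×2!×1!×1!×4!×3! = 1728
prefactor² = (2J+1)×Δ×N² = 576/7
  k=0: +1/(0!×0!×2!×1!×3!×1!) = 1/12
Σ = 1/12  ⇒  CG² = 576/7×1/12² = 4/7
CG = +√(4/7) = +0.755929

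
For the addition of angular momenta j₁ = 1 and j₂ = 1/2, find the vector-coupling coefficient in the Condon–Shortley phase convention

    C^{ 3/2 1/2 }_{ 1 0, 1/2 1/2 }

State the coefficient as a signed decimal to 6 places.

√[4·0!2!1!/4! · 1!1!1!0!2!1!] = √(2/3)
  +(−1)^0/∏(0,0,1,1,1,0)! = 1  (running 1)
⟨..|..⟩ = √(2/3)·(1) = +0.816497

+0.816497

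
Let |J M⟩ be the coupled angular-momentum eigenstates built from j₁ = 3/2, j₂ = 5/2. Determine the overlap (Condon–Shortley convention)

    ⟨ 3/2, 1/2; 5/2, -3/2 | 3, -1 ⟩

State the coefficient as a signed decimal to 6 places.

+0.639010  (= +√(49/120))

triangle: 1!·2!·4!/8! = 48/40320
(j±m)!: 2!·1!·1!·4!·2!·4! = 2304
prefactor² = (2J+1)·Δ·N² = 96/5
  k=0: +1/(0!·1!·1!·1!·1!·3!) = 1/6
  k=1: −1/(1!·0!·0!·0!·2!·4!) = -1/48
Σ = 7/48  ⇒  CG² = 96/5·7/48² = 49/120
CG = +√(49/120) = +0.639010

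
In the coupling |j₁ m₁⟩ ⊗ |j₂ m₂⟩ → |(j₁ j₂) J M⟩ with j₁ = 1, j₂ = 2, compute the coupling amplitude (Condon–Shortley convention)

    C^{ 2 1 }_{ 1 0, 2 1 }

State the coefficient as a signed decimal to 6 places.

−√(1/6) ≈ -0.408248

j₁+j₂−J=1  J+j₁−j₂=1  J−j₁+j₂=3  j₁+j₂+J+1=6
(j₁±m₁, j₂±m₂, J±M) = (1,1,3,1,3,1)
P² = 3/2
sum k=0..1:
  [0] +1/6 = 1/6
  [1] −1/2 = -1/2
S = -1/3
C² = P²·S² = 1/6 ; C = -0.408248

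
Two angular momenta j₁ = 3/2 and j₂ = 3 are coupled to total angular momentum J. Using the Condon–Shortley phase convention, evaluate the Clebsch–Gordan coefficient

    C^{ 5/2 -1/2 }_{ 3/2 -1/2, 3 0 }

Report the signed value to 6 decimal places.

−√(6/35) = -0.414039

√[6·2!1!4!/8! · 1!2!3!3!2!3!] = √(216/35)
  +(−1)^1/∏(1,1,1,2,0,2)! = -1/4  (running -1/4)
  +(−1)^2/∏(2,0,0,1,1,3)! = 1/12  (running -1/6)
⟨..|..⟩ = √(216/35)·(-1/6) = -0.414039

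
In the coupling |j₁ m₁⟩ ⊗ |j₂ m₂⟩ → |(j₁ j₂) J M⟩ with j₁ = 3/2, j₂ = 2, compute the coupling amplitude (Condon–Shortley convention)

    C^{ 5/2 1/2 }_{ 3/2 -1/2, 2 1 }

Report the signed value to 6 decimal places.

-0.597614  (= −√(5/14))

j₁+j₂−J=1  J+j₁−j₂=2  J−j₁+j₂=3  j₁+j₂+J+1=7
(j₁±m₁, j₂±m₂, J±M) = (1,2,3,1,3,2)
P² = 72/35
sum k=0..1:
  [0] +1/12 = 1/12
  [1] −1/2 = -1/2
S = -5/12
C² = P²·S² = 5/14 ; C = -0.597614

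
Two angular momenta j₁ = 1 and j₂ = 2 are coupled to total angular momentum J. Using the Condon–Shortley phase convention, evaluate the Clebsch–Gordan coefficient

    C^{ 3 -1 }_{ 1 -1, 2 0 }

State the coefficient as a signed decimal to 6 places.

triangle: 0!*2!*4!/7! = 48/5040
(j±m)!: 0!*2!*2!*2!*2!*4! = 384
prefactor² = (2J+1)*Δ*N² = 128/5
  k=0: +1/(0!*0!*2!*2!*0!*2!) = 1/8
Σ = 1/8  ⇒  CG² = 128/5*1/8² = 2/5
CG = +√(2/5) = +0.632456

+0.632456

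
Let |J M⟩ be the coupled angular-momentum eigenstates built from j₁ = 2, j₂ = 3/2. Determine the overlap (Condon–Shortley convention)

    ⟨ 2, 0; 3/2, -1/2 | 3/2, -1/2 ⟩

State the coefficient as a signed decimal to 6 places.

triangle: 2!*2!*1!/6! = 4/720
(j±m)!: 2!*2!*1!*2!*1!*2! = 16
prefactor² = (2J+1)*Δ*N² = 16/45
  k=0: +1/(0!*2!*2!*1!*0!*0!) = 1/4
  k=1: −1/(1!*1!*1!*0!*1!*1!) = -1
Σ = -3/4  ⇒  CG² = 16/45*(-3/4)² = 1/5
CG = −√(1/5) = -0.447214

-0.447214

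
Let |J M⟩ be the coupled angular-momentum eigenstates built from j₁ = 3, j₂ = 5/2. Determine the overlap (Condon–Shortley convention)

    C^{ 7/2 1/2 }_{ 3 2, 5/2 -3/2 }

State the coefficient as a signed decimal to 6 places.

+0.563436  (= +√(20/63))

j₁+j₂−J=2  J+j₁−j₂=4  J−j₁+j₂=3  j₁+j₂+J+1=10
(j₁±m₁, j₂±m₂, J±M) = (5,1,1,4,4,3)
P² = 9216/35
sum k=0..1:
  [0] +1/24 = 1/24
  [1] −1/144 = -1/144
S = 5/144
C² = P²·S² = 20/63 ; C = +0.563436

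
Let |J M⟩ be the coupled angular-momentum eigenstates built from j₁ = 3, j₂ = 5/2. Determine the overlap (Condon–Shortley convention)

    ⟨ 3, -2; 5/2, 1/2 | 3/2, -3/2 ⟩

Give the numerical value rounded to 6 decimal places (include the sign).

-0.534522  (= −√(2/7))

j₁+j₂−J=4  J+j₁−j₂=2  J−j₁+j₂=1  j₁+j₂+J+1=8
(j₁±m₁, j₂±m₂, J±M) = (1,5,3,2,0,3)
P² = 288/7
sum k=3..3:
  [3] −1/12 = -1/12
S = -1/12
C² = P²·S² = 2/7 ; C = -0.534522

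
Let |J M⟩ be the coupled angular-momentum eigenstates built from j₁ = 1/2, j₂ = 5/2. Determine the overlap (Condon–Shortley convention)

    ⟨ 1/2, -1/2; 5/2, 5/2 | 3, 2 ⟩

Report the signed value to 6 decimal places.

+0.408248

√[7·0!1!5!/7! · 0!1!5!0!5!1!] = √(2400)
  +(−1)^0/∏(0,0,1,5,0,0)! = 1/120  (running 1/120)
⟨..|..⟩ = √(2400)·(1/120) = +0.408248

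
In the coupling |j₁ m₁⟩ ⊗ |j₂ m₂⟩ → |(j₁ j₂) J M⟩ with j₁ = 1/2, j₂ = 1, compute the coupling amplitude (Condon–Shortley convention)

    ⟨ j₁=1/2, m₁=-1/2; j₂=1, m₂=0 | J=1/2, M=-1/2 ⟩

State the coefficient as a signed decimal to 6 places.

-0.577350

triangle: 1!×0!×1!/3! = 1/6
(j±m)!: 0!×1!×1!×1!×0!×1! = 1
prefactor² = (2J+1)×Δ×N² = 1/3
  k=1: −1/(1!×0!×0!×0!×0!×1!) = -1
Σ = -1  ⇒  CG² = 1/3×(-1)² = 1/3
CG = −√(1/3) = -0.577350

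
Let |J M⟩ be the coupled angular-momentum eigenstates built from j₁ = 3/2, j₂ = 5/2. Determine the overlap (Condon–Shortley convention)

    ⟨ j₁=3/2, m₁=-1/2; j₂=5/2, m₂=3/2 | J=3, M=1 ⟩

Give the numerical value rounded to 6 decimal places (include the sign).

−√(49/120) = -0.639010

triangle: 1!·2!·4!/8! = 48/40320
(j±m)!: 1!·2!·4!·1!·4!·2! = 2304
prefactor² = (2J+1)·Δ·N² = 96/5
  k=0: +1/(0!·1!·2!·4!·0!·0!) = 1/48
  k=1: −1/(1!·0!·1!·3!·1!·1!) = -1/6
Σ = -7/48  ⇒  CG² = 96/5·(-7/48)² = 49/120
CG = −√(49/120) = -0.639010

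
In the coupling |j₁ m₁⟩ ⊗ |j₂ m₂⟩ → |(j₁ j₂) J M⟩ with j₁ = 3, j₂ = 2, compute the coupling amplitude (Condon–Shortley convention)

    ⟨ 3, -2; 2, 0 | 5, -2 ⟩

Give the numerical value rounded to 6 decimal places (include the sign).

j₁+j₂−J=0  J+j₁−j₂=6  J−j₁+j₂=4  j₁+j₂+J+1=11
(j₁±m₁, j₂±m₂, J±M) = (1,5,2,2,3,7)
P² = 69120
sum k=0..0:
  [0] +1/480 = 1/480
S = 1/480
C² = P²·S² = 3/10 ; C = +0.547723

+√(3/10) = +0.547723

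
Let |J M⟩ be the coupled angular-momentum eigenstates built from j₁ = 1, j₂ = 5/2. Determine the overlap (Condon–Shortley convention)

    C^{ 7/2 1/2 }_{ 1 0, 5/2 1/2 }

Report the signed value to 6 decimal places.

+0.755929  (= +√(4/7))

triangle: 0!*2!*5!/8! = 240/40320
(j±m)!: 1!*1!*3!*2!*4!*3! = 1728
prefactor² = (2J+1)*Δ*N² = 576/7
  k=0: +1/(0!*0!*1!*3!*1!*2!) = 1/12
Σ = 1/12  ⇒  CG² = 576/7*1/12² = 4/7
CG = +√(4/7) = +0.755929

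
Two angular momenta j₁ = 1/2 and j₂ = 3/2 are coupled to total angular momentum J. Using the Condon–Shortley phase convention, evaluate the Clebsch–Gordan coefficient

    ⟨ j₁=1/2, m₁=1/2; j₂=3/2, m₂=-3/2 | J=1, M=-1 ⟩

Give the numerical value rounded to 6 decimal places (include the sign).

+0.866025

triangle: 1!·0!·2!/4! = 2/24
(j±m)!: 1!·0!·0!·3!·0!·2! = 12
prefactor² = (2J+1)·Δ·N² = 3
  k=0: +1/(0!·1!·0!·0!·0!·2!) = 1/2
Σ = 1/2  ⇒  CG² = 3·1/2² = 3/4
CG = +√(3/4) = +0.866025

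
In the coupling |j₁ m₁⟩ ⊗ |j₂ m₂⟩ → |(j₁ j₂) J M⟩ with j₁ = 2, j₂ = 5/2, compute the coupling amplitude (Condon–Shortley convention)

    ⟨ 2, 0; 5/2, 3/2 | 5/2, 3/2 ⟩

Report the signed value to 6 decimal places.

√[6·2!2!3!/8! · 2!2!4!1!4!1!] = √(288/35)
  +(−1)^1/∏(1,1,1,3,1,0)! = -1/6  (running -1/6)
  +(−1)^2/∏(2,0,0,2,2,1)! = 1/8  (running -1/24)
⟨..|..⟩ = √(288/35)·(-1/24) = -0.119523

−√(1/70) ≈ -0.119523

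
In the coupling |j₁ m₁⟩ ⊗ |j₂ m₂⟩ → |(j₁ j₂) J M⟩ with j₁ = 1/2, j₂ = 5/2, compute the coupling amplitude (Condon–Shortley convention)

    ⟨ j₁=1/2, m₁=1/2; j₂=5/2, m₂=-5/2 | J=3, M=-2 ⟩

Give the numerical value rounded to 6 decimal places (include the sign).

√[7·0!1!5!/7! · 1!0!0!5!1!5!] = √(2400)
  +(−1)^0/∏(0,0,0,0,1,5)! = 1/120  (running 1/120)
⟨..|..⟩ = √(2400)·(1/120) = +0.408248

+0.408248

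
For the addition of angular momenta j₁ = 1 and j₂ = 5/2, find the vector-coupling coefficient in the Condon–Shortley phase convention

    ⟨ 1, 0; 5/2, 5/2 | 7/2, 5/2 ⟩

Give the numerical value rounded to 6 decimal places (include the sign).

triangle: 0!×2!×5!/8! = 240/40320
(j±m)!: 1!×1!×5!×0!×6!×1! = 86400
prefactor² = (2J+1)×Δ×N² = 28800/7
  k=0: +1/(0!×0!×1!×5!×1!×0!) = 1/120
Σ = 1/120  ⇒  CG² = 28800/7×1/120² = 2/7
CG = +√(2/7) = +0.534522

+0.534522  (= +√(2/7))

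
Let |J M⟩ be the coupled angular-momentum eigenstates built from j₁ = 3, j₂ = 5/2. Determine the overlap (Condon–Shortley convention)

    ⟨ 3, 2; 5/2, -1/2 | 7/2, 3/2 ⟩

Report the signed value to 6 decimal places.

triangle: 2!*4!*3!/10! = 288/3628800
(j±m)!: 5!*1!*2!*3!*5!*2! = 345600
prefactor² = (2J+1)*Δ*N² = 1536/7
  k=0: +1/(0!*2!*1!*2!*3!*1!) = 1/24
  k=1: −1/(1!*1!*0!*1!*4!*2!) = -1/48
Σ = 1/48  ⇒  CG² = 1536/7*1/48² = 2/21
CG = +√(2/21) = +0.308607

+0.308607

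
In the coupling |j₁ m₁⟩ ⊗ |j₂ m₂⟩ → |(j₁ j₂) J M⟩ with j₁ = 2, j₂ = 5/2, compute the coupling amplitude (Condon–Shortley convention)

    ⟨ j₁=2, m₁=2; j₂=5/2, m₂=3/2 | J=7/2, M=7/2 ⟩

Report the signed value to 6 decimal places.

+√(4/9) ≈ +0.666667

√[8·1!3!4!/9! · 4!0!4!1!7!0!] = √(9216)
  +(−1)^0/∏(0,1,0,4,3,0)! = 1/144  (running 1/144)
⟨..|..⟩ = √(9216)·(1/144) = +0.666667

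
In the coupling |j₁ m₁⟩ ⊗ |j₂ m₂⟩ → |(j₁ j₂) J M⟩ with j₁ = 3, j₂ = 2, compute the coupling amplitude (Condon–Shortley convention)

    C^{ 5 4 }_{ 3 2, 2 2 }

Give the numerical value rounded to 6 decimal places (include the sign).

√[11·0!6!4!/11! · 5!1!4!0!9!1!] = √(4976640)
  +(−1)^0/∏(0,0,1,4,5,0)! = 1/2880  (running 1/2880)
⟨..|..⟩ = √(4976640)·(1/2880) = +0.774597

+0.774597  (= +√(3/5))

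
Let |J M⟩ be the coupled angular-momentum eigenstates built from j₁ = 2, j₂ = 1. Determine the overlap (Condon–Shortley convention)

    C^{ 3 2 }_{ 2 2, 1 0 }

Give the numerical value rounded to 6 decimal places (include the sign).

√[7·0!4!2!/7! · 4!0!1!1!5!1!] = √(192)
  +(−1)^0/∏(0,0,0,1,4,1)! = 1/24  (running 1/24)
⟨..|..⟩ = √(192)·(1/24) = +0.577350

+√(1/3) ≈ +0.577350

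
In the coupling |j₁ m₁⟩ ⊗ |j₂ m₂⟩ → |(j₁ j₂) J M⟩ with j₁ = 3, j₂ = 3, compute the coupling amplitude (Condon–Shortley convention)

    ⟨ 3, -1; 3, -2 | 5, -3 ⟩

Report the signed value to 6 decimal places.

j₁+j₂−J=1  J+j₁−j₂=5  J−j₁+j₂=5  j₁+j₂+J+1=12
(j₁±m₁, j₂±m₂, J±M) = (2,4,1,5,2,8)
P² = 153600
sum k=0..1:
  [0] +1/576 = 1/576
  [1] −1/1440 = -1/1440
S = 1/960
C² = P²·S² = 1/6 ; C = +0.408248

+√(1/6) = +0.408248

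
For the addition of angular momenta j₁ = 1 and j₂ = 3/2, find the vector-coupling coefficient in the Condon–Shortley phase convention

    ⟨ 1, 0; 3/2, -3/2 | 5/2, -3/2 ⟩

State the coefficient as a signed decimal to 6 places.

+0.632456  (= +√(2/5))

triangle: 0!*2!*3!/6! = 12/720
(j±m)!: 1!*1!*0!*3!*1!*4! = 144
prefactor² = (2J+1)*Δ*N² = 72/5
  k=0: +1/(0!*0!*1!*0!*1!*3!) = 1/6
Σ = 1/6  ⇒  CG² = 72/5*1/6² = 2/5
CG = +√(2/5) = +0.632456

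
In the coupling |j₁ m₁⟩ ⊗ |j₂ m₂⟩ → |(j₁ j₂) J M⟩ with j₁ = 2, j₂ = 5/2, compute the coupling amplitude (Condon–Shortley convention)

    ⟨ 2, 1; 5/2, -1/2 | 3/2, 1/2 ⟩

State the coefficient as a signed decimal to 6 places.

−√(5/21) = -0.487950

j₁+j₂−J=3  J+j₁−j₂=1  J−j₁+j₂=2  j₁+j₂+J+1=7
(j₁±m₁, j₂±m₂, J±M) = (3,1,2,3,2,1)
P² = 48/35
sum k=0..1:
  [0] +1/12 = 1/12
  [1] −1/2 = -1/2
S = -5/12
C² = P²·S² = 5/21 ; C = -0.487950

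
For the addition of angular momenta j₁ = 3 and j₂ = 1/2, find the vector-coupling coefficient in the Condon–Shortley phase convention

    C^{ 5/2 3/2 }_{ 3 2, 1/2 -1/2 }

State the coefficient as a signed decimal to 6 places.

√[6·1!5!0!/7! · 5!1!0!1!4!1!] = √(2880/7)
  +(−1)^0/∏(0,1,1,0,4,0)! = 1/24  (running 1/24)
⟨..|..⟩ = √(2880/7)·(1/24) = +0.845154

+√(5/7) ≈ +0.845154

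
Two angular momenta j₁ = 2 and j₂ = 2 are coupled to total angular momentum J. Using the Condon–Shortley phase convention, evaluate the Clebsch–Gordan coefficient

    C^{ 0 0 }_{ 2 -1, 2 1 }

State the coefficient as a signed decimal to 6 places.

√[1·4!0!0!/5! · 1!3!3!1!0!0!] = √(36/5)
  +(−1)^3/∏(3,1,0,0,0,0)! = -1/6  (running -1/6)
⟨..|..⟩ = √(36/5)·(-1/6) = -0.447214

−√(1/5) ≈ -0.447214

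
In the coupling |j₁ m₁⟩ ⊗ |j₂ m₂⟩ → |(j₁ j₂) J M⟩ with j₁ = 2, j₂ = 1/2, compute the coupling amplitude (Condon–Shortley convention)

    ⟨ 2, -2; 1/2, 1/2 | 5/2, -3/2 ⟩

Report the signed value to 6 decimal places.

+0.447214

triangle: 0!×4!×1!/6! = 24/720
(j±m)!: 0!×4!×1!×0!×1!×4! = 576
prefactor² = (2J+1)×Δ×N² = 576/5
  k=0: +1/(0!×0!×4!×1!×0!×0!) = 1/24
Σ = 1/24  ⇒  CG² = 576/5×1/24² = 1/5
CG = +√(1/5) = +0.447214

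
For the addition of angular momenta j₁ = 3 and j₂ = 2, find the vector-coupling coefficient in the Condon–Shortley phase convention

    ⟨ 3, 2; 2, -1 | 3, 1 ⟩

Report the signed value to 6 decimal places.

+√(1/4) = +0.500000

√[7·2!4!2!/9! · 5!1!1!3!4!2!] = √(64)
  +(−1)^0/∏(0,2,1,1,3,1)! = 1/12  (running 1/12)
  +(−1)^1/∏(1,1,0,0,4,2)! = -1/48  (running 1/16)
⟨..|..⟩ = √(64)·(1/16) = +0.500000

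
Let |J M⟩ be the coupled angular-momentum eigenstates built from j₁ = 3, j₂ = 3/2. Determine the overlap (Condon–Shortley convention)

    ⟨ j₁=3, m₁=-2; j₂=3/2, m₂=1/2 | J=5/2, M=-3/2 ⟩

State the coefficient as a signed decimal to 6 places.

+0.267261

triangle: 2!·4!·1!/8! = 48/40320
(j±m)!: 1!·5!·2!·1!·1!·4! = 5760
prefactor² = (2J+1)·Δ·N² = 288/7
  k=1: −1/(1!·1!·4!·1!·0!·0!) = -1/24
  k=2: +1/(2!·0!·3!·0!·1!·1!) = 1/12
Σ = 1/24  ⇒  CG² = 288/7·1/24² = 1/14
CG = +√(1/14) = +0.267261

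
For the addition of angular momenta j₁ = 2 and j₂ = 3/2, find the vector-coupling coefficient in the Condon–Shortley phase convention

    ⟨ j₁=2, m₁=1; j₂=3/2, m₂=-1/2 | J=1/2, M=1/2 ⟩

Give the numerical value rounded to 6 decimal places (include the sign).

-0.547723

triangle: 3!·1!·0!/5! = 6/120
(j±m)!: 3!·1!·1!·2!·1!·0! = 12
prefactor² = (2J+1)·Δ·N² = 6/5
  k=1: −1/(1!·2!·0!·0!·1!·0!) = -1/2
Σ = -1/2  ⇒  CG² = 6/5·(-1/2)² = 3/10
CG = −√(3/10) = -0.547723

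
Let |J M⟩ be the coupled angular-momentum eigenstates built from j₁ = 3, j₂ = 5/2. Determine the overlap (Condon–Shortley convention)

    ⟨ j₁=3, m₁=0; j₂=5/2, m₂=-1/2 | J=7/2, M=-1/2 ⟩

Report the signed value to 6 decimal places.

√[8·2!4!3!/10! · 3!3!2!3!3!4!] = √(6912/175)
  +(−1)^0/∏(0,2,3,2,1,1)! = 1/24  (running 1/24)
  +(−1)^1/∏(1,1,2,1,2,2)! = -1/8  (running -1/12)
  +(−1)^2/∏(2,0,1,0,3,3)! = 1/72  (running -5/72)
⟨..|..⟩ = √(6912/175)·(-5/72) = -0.436436

−√(4/21) = -0.436436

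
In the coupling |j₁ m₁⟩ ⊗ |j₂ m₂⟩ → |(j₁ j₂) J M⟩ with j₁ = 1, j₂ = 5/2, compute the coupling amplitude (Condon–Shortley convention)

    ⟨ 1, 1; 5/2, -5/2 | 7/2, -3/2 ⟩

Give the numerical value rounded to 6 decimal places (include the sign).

j₁+j₂−J=0  J+j₁−j₂=2  J−j₁+j₂=5  j₁+j₂+J+1=8
(j₁±m₁, j₂±m₂, J±M) = (2,0,0,5,2,5)
P² = 19200/7
sum k=0..0:
  [0] +1/240 = 1/240
S = 1/240
C² = P²·S² = 1/21 ; C = +0.218218

+√(1/21) ≈ +0.218218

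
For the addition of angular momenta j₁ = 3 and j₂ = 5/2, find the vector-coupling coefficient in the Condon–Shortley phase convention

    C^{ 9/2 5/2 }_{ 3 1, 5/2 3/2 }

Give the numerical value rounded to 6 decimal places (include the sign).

−√(10/99) ≈ -0.317821

√[10·1!5!4!/11! · 4!2!4!1!7!2!] = √(92160/11)
  +(−1)^0/∏(0,1,2,4,3,0)! = 1/288  (running 1/288)
  +(−1)^1/∏(1,0,1,3,4,1)! = -1/144  (running -1/288)
⟨..|..⟩ = √(92160/11)·(-1/288) = -0.317821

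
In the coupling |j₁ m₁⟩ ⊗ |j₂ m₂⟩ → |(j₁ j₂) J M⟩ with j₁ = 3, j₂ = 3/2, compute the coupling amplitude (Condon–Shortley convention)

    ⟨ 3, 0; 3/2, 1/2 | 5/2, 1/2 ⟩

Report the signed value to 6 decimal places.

−√(6/35) ≈ -0.414039

triangle: 2!×4!×1!/8! = 48/40320
(j±m)!: 3!×3!×2!×1!×3!×2! = 864
prefactor² = (2J+1)×Δ×N² = 216/35
  k=1: −1/(1!×1!×2!×1!×2!×0!) = -1/4
  k=2: +1/(2!×0!×1!×0!×3!×1!) = 1/12
Σ = -1/6  ⇒  CG² = 216/35×(-1/6)² = 6/35
CG = −√(6/35) = -0.414039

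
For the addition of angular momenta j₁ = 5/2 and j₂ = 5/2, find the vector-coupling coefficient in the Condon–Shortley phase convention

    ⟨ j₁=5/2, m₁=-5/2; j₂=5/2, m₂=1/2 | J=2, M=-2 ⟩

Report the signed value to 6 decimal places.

√[5·3!2!2!/8! · 0!5!3!2!0!4!] = √(720/7)
  +(−1)^3/∏(3,0,2,0,0,2)! = -1/24  (running -1/24)
⟨..|..⟩ = √(720/7)·(-1/24) = -0.422577

-0.422577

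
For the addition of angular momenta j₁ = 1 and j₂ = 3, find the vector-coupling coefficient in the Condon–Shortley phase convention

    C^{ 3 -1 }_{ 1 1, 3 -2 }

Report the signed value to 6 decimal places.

j₁+j₂−J=1  J+j₁−j₂=1  J−j₁+j₂=5  j₁+j₂+J+1=8
(j₁±m₁, j₂±m₂, J±M) = (2,0,1,5,2,4)
P² = 240
sum k=0..0:
  [0] +1/24 = 1/24
S = 1/24
C² = P²·S² = 5/12 ; C = +0.645497

+√(5/12) ≈ +0.645497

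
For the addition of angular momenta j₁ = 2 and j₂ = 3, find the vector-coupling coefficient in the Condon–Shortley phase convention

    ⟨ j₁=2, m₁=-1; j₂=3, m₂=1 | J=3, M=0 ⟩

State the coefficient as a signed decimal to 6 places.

+0.182574

√[7·2!2!4!/9! · 1!3!4!2!3!3!] = √(96/5)
  +(−1)^1/∏(1,1,2,3,0,1)! = -1/12  (running -1/12)
  +(−1)^2/∏(2,0,1,2,1,2)! = 1/8  (running 1/24)
⟨..|..⟩ = √(96/5)·(1/24) = +0.182574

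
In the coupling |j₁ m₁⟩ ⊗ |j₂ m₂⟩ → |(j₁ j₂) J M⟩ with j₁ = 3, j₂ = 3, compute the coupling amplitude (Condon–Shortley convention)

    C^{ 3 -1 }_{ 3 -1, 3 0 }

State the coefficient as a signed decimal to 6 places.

+0.408248

√[7·3!3!3!/10! · 2!4!3!3!2!4!] = √(864/25)
  +(−1)^1/∏(1,2,3,2,0,1)! = -1/24  (running -1/24)
  +(−1)^2/∏(2,1,2,1,1,2)! = 1/8  (running 1/12)
  +(−1)^3/∏(3,0,1,0,2,3)! = -1/72  (running 5/72)
⟨..|..⟩ = √(864/25)·(5/72) = +0.408248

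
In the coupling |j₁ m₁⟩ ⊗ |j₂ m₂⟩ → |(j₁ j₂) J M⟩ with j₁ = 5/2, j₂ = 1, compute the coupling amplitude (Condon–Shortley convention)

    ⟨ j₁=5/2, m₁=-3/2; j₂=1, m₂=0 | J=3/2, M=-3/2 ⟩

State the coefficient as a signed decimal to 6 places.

−√(4/15) ≈ -0.516398

triangle: 2!*3!*0!/6! = 12/720
(j±m)!: 1!*4!*1!*1!*0!*3! = 144
prefactor² = (2J+1)*Δ*N² = 48/5
  k=1: −1/(1!*1!*3!*0!*0!*0!) = -1/6
Σ = -1/6  ⇒  CG² = 48/5*(-1/6)² = 4/15
CG = −√(4/15) = -0.516398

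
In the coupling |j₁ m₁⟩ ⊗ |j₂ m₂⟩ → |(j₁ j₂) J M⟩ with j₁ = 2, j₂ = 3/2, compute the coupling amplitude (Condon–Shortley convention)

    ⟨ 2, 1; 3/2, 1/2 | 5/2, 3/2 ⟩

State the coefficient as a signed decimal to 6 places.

triangle: 1!·3!·2!/7! = 12/5040
(j±m)!: 3!·1!·2!·1!·4!·1! = 288
prefactor² = (2J+1)·Δ·N² = 144/35
  k=0: +1/(0!·1!·1!·2!·2!·0!) = 1/4
  k=1: −1/(1!·0!·0!·1!·3!·1!) = -1/6
Σ = 1/12  ⇒  CG² = 144/35·1/12² = 1/35
CG = +√(1/35) = +0.169031

+0.169031  (= +√(1/35))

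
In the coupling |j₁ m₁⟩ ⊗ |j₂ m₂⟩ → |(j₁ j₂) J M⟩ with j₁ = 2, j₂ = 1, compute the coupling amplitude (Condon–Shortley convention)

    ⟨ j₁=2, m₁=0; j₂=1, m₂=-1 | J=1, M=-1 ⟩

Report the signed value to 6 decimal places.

+√(1/10) = +0.316228

triangle: 2!*2!*0!/5! = 4/120
(j±m)!: 2!*2!*0!*2!*0!*2! = 16
prefactor² = (2J+1)*Δ*N² = 8/5
  k=0: +1/(0!*2!*2!*0!*0!*0!) = 1/4
Σ = 1/4  ⇒  CG² = 8/5*1/4² = 1/10
CG = +√(1/10) = +0.316228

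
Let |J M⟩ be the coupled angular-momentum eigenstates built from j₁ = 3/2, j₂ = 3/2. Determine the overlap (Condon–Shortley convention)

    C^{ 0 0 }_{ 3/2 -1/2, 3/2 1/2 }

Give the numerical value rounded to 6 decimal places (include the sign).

triangle: 3!×0!×0!/4! = 6/24
(j±m)!: 1!×2!×2!×1!×0!×0! = 4
prefactor² = (2J+1)×Δ×N² = 1
  k=2: +1/(2!×1!×0!×0!×0!×0!) = 1/2
Σ = 1/2  ⇒  CG² = 1×1/2² = 1/4
CG = +√(1/4) = +0.500000

+√(1/4) = +0.500000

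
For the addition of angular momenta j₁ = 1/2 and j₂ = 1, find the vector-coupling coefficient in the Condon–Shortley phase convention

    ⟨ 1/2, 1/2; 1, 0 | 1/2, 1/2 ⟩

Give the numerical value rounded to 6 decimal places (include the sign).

√[2·1!0!1!/3! · 1!0!1!1!1!0!] = √(1/3)
  +(−1)^0/∏(0,1,0,1,0,0)! = 1  (running 1)
⟨..|..⟩ = √(1/3)·(1) = +0.577350

+0.577350  (= +√(1/3))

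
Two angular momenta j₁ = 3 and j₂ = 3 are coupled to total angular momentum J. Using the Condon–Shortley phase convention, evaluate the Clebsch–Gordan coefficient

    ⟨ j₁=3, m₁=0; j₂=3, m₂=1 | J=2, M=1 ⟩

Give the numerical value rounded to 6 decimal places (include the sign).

+0.154303

√[5·4!2!2!/9! · 3!3!4!2!3!1!] = √(96/7)
  +(−1)^2/∏(2,2,1,2,1,0)! = 1/8  (running 1/8)
  +(−1)^3/∏(3,1,0,1,2,1)! = -1/12  (running 1/24)
⟨..|..⟩ = √(96/7)·(1/24) = +0.154303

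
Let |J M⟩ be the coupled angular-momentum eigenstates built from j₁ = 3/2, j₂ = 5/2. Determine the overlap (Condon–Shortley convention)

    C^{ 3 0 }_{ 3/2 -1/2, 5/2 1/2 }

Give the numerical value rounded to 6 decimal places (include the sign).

-0.447214

√[7·1!2!4!/8! · 1!2!3!2!3!3!] = √(36/5)
  +(−1)^0/∏(0,1,2,3,0,1)! = 1/12  (running 1/12)
  +(−1)^1/∏(1,0,1,2,1,2)! = -1/4  (running -1/6)
⟨..|..⟩ = √(36/5)·(-1/6) = -0.447214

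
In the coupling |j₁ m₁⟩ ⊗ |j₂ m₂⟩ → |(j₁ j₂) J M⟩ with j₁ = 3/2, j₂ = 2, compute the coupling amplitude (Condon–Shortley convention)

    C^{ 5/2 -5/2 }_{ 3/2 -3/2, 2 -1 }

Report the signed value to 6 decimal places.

triangle: 1!·2!·3!/7! = 12/5040
(j±m)!: 0!·3!·1!·3!·0!·5! = 4320
prefactor² = (2J+1)·Δ·N² = 432/7
  k=1: −1/(1!·0!·2!·0!·0!·3!) = -1/12
Σ = -1/12  ⇒  CG² = 432/7·(-1/12)² = 3/7
CG = −√(3/7) = -0.654654

-0.654654  (= −√(3/7))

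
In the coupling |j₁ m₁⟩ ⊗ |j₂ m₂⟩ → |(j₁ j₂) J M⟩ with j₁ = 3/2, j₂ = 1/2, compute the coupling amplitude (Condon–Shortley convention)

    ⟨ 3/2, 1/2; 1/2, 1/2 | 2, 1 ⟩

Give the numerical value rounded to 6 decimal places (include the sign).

j₁+j₂−J=0  J+j₁−j₂=3  J−j₁+j₂=1  j₁+j₂+J+1=5
(j₁±m₁, j₂±m₂, J±M) = (2,1,1,0,3,1)
P² = 3
sum k=0..0:
  [0] +1/2 = 1/2
S = 1/2
C² = P²·S² = 3/4 ; C = +0.866025

+√(3/4) ≈ +0.866025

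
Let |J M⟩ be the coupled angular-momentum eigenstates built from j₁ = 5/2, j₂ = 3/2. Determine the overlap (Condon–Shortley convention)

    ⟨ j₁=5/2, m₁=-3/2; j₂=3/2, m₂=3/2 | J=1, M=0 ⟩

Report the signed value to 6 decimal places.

triangle: 3!·2!·0!/6! = 12/720
(j±m)!: 1!·4!·3!·0!·1!·1! = 144
prefactor² = (2J+1)·Δ·N² = 36/5
  k=3: −1/(3!·0!·1!·0!·1!·0!) = -1/6
Σ = -1/6  ⇒  CG² = 36/5·(-1/6)² = 1/5
CG = −√(1/5) = -0.447214

-0.447214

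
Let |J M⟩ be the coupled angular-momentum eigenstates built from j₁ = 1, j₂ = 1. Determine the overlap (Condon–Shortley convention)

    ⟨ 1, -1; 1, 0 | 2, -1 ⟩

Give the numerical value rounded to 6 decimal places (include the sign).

+√(1/2) ≈ +0.707107

triangle: 0!×2!×2!/5! = 4/120
(j±m)!: 0!×2!×1!×1!×1!×3! = 12
prefactor² = (2J+1)×Δ×N² = 2
  k=0: +1/(0!×0!×2!×1!×0!×1!) = 1/2
Σ = 1/2  ⇒  CG² = 2×1/2² = 1/2
CG = +√(1/2) = +0.707107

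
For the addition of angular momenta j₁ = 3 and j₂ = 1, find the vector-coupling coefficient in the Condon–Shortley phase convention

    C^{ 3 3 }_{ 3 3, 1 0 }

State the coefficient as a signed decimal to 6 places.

+0.866025  (= +√(3/4))

√[7·1!5!1!/8! · 6!0!1!1!6!0!] = √(10800)
  +(−1)^0/∏(0,1,0,1,5,0)! = 1/120  (running 1/120)
⟨..|..⟩ = √(10800)·(1/120) = +0.866025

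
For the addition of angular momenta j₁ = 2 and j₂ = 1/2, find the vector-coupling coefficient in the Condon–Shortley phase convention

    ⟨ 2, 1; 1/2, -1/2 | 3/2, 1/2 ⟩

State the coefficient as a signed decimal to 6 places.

+√(3/5) = +0.774597

j₁+j₂−J=1  J+j₁−j₂=3  J−j₁+j₂=0  j₁+j₂+J+1=5
(j₁±m₁, j₂±m₂, J±M) = (3,1,0,1,2,1)
P² = 12/5
sum k=0..0:
  [0] +1/2 = 1/2
S = 1/2
C² = P²·S² = 3/5 ; C = +0.774597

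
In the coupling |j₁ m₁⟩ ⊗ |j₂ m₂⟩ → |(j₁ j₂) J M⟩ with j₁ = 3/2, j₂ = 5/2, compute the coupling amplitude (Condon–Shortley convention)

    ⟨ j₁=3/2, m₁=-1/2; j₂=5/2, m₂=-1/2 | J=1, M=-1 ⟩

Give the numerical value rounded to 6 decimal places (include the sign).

+0.387298  (= +√(3/20))

j₁+j₂−J=3  J+j₁−j₂=0  J−j₁+j₂=2  j₁+j₂+J+1=6
(j₁±m₁, j₂±m₂, J±M) = (1,2,2,3,0,2)
P² = 12/5
sum k=2..2:
  [2] +1/4 = 1/4
S = 1/4
C² = P²·S² = 3/20 ; C = +0.387298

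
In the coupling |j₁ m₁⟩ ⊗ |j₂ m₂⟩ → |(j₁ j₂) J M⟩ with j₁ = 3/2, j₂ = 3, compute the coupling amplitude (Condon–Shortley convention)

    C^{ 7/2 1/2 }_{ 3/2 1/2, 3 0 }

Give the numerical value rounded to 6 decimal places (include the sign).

j₁+j₂−J=1  J+j₁−j₂=2  J−j₁+j₂=5  j₁+j₂+J+1=9
(j₁±m₁, j₂±m₂, J±M) = (2,1,3,3,4,3)
P² = 384/7
sum k=0..1:
  [0] +1/12 = 1/12
  [1] −1/24 = -1/24
S = 1/24
C² = P²·S² = 2/21 ; C = +0.308607

+0.308607  (= +√(2/21))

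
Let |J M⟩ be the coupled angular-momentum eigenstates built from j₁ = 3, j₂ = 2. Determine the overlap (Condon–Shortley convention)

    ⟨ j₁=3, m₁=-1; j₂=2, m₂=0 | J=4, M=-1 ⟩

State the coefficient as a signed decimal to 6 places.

j₁+j₂−J=1  J+j₁−j₂=5  J−j₁+j₂=3  j₁+j₂+J+1=10
(j₁±m₁, j₂±m₂, J±M) = (2,4,2,2,3,5)
P² = 1728/7
sum k=0..1:
  [0] +1/48 = 1/48
  [1] −1/24 = -1/24
S = -1/48
C² = P²·S² = 3/28 ; C = -0.327327

−√(3/28) = -0.327327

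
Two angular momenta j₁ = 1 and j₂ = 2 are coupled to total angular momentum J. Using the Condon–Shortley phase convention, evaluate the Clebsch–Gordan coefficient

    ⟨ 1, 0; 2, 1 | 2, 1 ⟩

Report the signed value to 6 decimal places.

√[5·1!1!3!/6! · 1!1!3!1!3!1!] = √(3/2)
  +(−1)^0/∏(0,1,1,3,0,0)! = 1/6  (running 1/6)
  +(−1)^1/∏(1,0,0,2,1,1)! = -1/2  (running -1/3)
⟨..|..⟩ = √(3/2)·(-1/3) = -0.408248

-0.408248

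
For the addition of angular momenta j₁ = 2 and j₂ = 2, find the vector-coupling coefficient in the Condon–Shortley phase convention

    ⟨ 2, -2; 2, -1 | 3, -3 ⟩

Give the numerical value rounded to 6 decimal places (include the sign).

√[7·1!3!3!/8! · 0!4!1!3!0!6!] = √(648)
  +(−1)^1/∏(1,0,3,0,0,3)! = -1/36  (running -1/36)
⟨..|..⟩ = √(648)·(-1/36) = -0.707107

−√(1/2) = -0.707107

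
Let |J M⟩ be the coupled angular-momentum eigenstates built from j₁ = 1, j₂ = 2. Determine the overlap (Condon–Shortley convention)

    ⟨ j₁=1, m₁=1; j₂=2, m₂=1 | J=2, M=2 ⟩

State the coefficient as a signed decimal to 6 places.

triangle: 1!*1!*3!/6! = 6/720
(j±m)!: 2!*0!*3!*1!*4!*0! = 288
prefactor² = (2J+1)*Δ*N² = 12
  k=0: +1/(0!*1!*0!*3!*1!*0!) = 1/6
Σ = 1/6  ⇒  CG² = 12*1/6² = 1/3
CG = +√(1/3) = +0.577350

+0.577350  (= +√(1/3))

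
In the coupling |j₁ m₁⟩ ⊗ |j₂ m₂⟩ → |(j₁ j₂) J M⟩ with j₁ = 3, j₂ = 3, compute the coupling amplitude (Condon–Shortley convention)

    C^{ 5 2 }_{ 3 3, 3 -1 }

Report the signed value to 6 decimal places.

+√(1/6) ≈ +0.408248

j₁+j₂−J=1  J+j₁−j₂=5  J−j₁+j₂=5  j₁+j₂+J+1=12
(j₁±m₁, j₂±m₂, J±M) = (6,0,2,4,7,3)
P² = 345600
sum k=0..0:
  [0] +1/1440 = 1/1440
S = 1/1440
C² = P²·S² = 1/6 ; C = +0.408248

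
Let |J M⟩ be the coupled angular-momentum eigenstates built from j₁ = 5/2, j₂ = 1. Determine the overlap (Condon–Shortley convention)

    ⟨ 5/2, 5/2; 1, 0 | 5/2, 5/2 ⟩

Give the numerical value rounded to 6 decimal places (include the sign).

+√(5/7) = +0.845154

triangle: 1!*4!*1!/7! = 24/5040
(j±m)!: 5!*0!*1!*1!*5!*0! = 14400
prefactor² = (2J+1)*Δ*N² = 2880/7
  k=0: +1/(0!*1!*0!*1!*4!*0!) = 1/24
Σ = 1/24  ⇒  CG² = 2880/7*1/24² = 5/7
CG = +√(5/7) = +0.845154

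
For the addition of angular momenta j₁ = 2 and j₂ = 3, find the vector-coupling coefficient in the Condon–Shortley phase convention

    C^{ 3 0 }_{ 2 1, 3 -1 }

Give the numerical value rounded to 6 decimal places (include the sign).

triangle: 2!*2!*4!/9! = 96/362880
(j±m)!: 3!*1!*2!*4!*3!*3! = 10368
prefactor² = (2J+1)*Δ*N² = 96/5
  k=0: +1/(0!*2!*1!*2!*1!*2!) = 1/8
  k=1: −1/(1!*1!*0!*1!*2!*3!) = -1/12
Σ = 1/24  ⇒  CG² = 96/5*1/24² = 1/30
CG = +√(1/30) = +0.182574

+0.182574  (= +√(1/30))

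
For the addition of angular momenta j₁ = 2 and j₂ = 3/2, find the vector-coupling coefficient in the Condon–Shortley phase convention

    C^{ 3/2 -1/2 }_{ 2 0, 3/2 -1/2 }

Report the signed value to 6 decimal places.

−√(1/5) ≈ -0.447214

triangle: 2!*2!*1!/6! = 4/720
(j±m)!: 2!*2!*1!*2!*1!*2! = 16
prefactor² = (2J+1)*Δ*N² = 16/45
  k=0: +1/(0!*2!*2!*1!*0!*0!) = 1/4
  k=1: −1/(1!*1!*1!*0!*1!*1!) = -1
Σ = -3/4  ⇒  CG² = 16/45*(-3/4)² = 1/5
CG = −√(1/5) = -0.447214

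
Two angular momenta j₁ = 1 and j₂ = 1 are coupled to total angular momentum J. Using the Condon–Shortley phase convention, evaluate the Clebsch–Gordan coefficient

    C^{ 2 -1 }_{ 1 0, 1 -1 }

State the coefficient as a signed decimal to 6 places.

+0.707107

triangle: 0!*2!*2!/5! = 4/120
(j±m)!: 1!*1!*0!*2!*1!*3! = 12
prefactor² = (2J+1)*Δ*N² = 2
  k=0: +1/(0!*0!*1!*0!*1!*2!) = 1/2
Σ = 1/2  ⇒  CG² = 2*1/2² = 1/2
CG = +√(1/2) = +0.707107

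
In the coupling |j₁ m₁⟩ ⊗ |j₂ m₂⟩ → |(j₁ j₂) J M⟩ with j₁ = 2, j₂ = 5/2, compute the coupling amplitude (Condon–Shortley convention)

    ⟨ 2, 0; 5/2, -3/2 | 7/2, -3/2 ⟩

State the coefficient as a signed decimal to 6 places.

triangle: 1!*3!*4!/9! = 144/362880
(j±m)!: 2!*2!*1!*4!*2!*5! = 23040
prefactor² = (2J+1)*Δ*N² = 512/7
  k=0: +1/(0!*1!*2!*1!*1!*3!) = 1/12
  k=1: −1/(1!*0!*1!*0!*2!*4!) = -1/48
Σ = 1/16  ⇒  CG² = 512/7*1/16² = 2/7
CG = +√(2/7) = +0.534522

+0.534522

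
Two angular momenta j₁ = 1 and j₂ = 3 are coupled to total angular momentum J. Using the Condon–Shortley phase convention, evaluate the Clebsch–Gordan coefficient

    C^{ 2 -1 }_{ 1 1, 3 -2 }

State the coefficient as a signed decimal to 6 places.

+√(10/21) ≈ +0.690066

j₁+j₂−J=2  J+j₁−j₂=0  J−j₁+j₂=4  j₁+j₂+J+1=7
(j₁±m₁, j₂±m₂, J±M) = (2,0,1,5,1,3)
P² = 480/7
sum k=0..0:
  [0] +1/12 = 1/12
S = 1/12
C² = P²·S² = 10/21 ; C = +0.690066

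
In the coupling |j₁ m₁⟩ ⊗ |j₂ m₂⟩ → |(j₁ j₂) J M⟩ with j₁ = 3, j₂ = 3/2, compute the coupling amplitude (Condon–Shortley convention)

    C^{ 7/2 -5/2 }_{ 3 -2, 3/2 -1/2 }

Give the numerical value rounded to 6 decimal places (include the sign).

triangle: 1!*5!*2!/9! = 240/362880
(j±m)!: 1!*5!*1!*2!*1!*6! = 172800
prefactor² = (2J+1)*Δ*N² = 6400/7
  k=0: +1/(0!*1!*5!*1!*0!*1!) = 1/120
  k=1: −1/(1!*0!*4!*0!*1!*2!) = -1/48
Σ = -1/80  ⇒  CG² = 6400/7*(-1/80)² = 1/7
CG = −√(1/7) = -0.377964

-0.377964  (= −√(1/7))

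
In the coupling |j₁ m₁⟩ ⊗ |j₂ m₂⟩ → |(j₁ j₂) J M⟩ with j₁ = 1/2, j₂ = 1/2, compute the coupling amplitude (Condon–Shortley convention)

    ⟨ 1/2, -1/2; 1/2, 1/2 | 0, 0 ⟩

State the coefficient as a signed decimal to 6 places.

triangle: 1!·0!·0!/2! = 1/2
(j±m)!: 0!·1!·1!·0!·0!·0! = 1
prefactor² = (2J+1)·Δ·N² = 1/2
  k=1: −1/(1!·0!·0!·0!·0!·0!) = -1
Σ = -1  ⇒  CG² = 1/2·(-1)² = 1/2
CG = −√(1/2) = -0.707107

-0.707107  (= −√(1/2))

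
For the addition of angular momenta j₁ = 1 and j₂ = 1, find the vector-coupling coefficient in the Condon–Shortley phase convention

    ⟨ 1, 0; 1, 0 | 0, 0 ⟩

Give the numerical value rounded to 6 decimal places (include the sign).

−√(1/3) ≈ -0.577350

triangle: 2!·0!·0!/3! = 2/6
(j±m)!: 1!·1!·1!·1!·0!·0! = 1
prefactor² = (2J+1)·Δ·N² = 1/3
  k=1: −1/(1!·1!·0!·0!·0!·0!) = -1
Σ = -1  ⇒  CG² = 1/3·(-1)² = 1/3
CG = −√(1/3) = -0.577350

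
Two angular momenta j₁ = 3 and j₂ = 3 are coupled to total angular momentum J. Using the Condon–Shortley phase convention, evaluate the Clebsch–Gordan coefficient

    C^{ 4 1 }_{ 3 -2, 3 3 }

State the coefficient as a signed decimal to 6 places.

√[9·2!4!4!/11! · 1!5!6!0!5!3!] = √(1244160/77)
  +(−1)^2/∏(2,0,3,4,1,0)! = 1/288  (running 1/288)
⟨..|..⟩ = √(1244160/77)·(1/288) = +0.441367

+0.441367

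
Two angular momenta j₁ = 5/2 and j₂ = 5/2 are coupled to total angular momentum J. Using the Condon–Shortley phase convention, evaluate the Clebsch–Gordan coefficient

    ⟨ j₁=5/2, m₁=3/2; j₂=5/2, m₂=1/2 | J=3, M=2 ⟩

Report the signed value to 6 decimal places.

-0.288675

triangle: 2!·3!·3!/9! = 72/362880
(j±m)!: 4!·1!·3!·2!·5!·1! = 34560
prefactor² = (2J+1)·Δ·N² = 48
  k=0: +1/(0!·2!·1!·3!·2!·0!) = 1/24
  k=1: −1/(1!·1!·0!·2!·3!·1!) = -1/12
Σ = -1/24  ⇒  CG² = 48·(-1/24)² = 1/12
CG = −√(1/12) = -0.288675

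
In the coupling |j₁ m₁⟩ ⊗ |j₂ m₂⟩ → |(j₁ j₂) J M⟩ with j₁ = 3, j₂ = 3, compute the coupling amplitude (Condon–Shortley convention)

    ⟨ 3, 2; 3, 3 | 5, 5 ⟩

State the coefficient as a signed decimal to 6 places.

-0.707107

j₁+j₂−J=1  J+j₁−j₂=5  J−j₁+j₂=5  j₁+j₂+J+1=12
(j₁±m₁, j₂±m₂, J±M) = (5,1,6,0,10,0)
P² = 103680000
sum k=1..1:
  [1] −1/14400 = -1/14400
S = -1/14400
C² = P²·S² = 1/2 ; C = -0.707107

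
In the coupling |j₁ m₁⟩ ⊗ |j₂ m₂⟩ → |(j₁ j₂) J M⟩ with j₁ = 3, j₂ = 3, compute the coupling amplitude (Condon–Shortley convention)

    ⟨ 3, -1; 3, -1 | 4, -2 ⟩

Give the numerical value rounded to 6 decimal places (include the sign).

j₁+j₂−J=2  J+j₁−j₂=4  J−j₁+j₂=4  j₁+j₂+J+1=11
(j₁±m₁, j₂±m₂, J±M) = (2,4,2,4,2,6)
P² = 331776/385
sum k=0..2:
  [0] +1/192 = 1/192
  [1] −1/36 = -1/36
  [2] +1/192 = 1/192
S = -5/288
C² = P²·S² = 20/77 ; C = -0.509647

-0.509647  (= −√(20/77))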